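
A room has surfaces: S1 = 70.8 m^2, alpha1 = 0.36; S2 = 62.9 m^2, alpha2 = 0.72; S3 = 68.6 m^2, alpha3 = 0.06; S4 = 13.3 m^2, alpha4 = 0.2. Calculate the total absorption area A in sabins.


Given surfaces:
  Surface 1: 70.8 * 0.36 = 25.488
  Surface 2: 62.9 * 0.72 = 45.288
  Surface 3: 68.6 * 0.06 = 4.116
  Surface 4: 13.3 * 0.2 = 2.66
Formula: A = sum(Si * alpha_i)
A = 25.488 + 45.288 + 4.116 + 2.66
A = 77.55

77.55 sabins


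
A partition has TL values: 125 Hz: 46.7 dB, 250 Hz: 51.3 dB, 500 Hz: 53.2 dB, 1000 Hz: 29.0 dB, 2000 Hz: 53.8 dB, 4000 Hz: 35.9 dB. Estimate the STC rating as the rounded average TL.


Given TL values at each frequency:
  125 Hz: 46.7 dB
  250 Hz: 51.3 dB
  500 Hz: 53.2 dB
  1000 Hz: 29.0 dB
  2000 Hz: 53.8 dB
  4000 Hz: 35.9 dB
Formula: STC ~ round(average of TL values)
Sum = 46.7 + 51.3 + 53.2 + 29.0 + 53.8 + 35.9 = 269.9
Average = 269.9 / 6 = 44.98
Rounded: 45

45


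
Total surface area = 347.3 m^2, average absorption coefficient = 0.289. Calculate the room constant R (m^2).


Given values:
  S = 347.3 m^2, alpha = 0.289
Formula: R = S * alpha / (1 - alpha)
Numerator: 347.3 * 0.289 = 100.3697
Denominator: 1 - 0.289 = 0.711
R = 100.3697 / 0.711 = 141.17

141.17 m^2


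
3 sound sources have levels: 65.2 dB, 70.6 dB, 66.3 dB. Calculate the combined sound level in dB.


Formula: L_total = 10 * log10( sum(10^(Li/10)) )
  Source 1: 10^(65.2/10) = 3311311.2148
  Source 2: 10^(70.6/10) = 11481536.215
  Source 3: 10^(66.3/10) = 4265795.188
Sum of linear values = 19058642.6178
L_total = 10 * log10(19058642.6178) = 72.8

72.8 dB


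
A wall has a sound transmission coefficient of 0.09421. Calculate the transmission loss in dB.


Given values:
  tau = 0.09421
Formula: TL = 10 * log10(1 / tau)
Compute 1 / tau = 1 / 0.09421 = 10.6146
Compute log10(10.6146) = 1.025904
TL = 10 * 1.025904 = 10.26

10.26 dB


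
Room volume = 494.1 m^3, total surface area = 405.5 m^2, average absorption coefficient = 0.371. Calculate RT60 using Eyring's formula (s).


Given values:
  V = 494.1 m^3, S = 405.5 m^2, alpha = 0.371
Formula: RT60 = 0.161 * V / (-S * ln(1 - alpha))
Compute ln(1 - 0.371) = ln(0.629) = -0.463624
Denominator: -405.5 * -0.463624 = 187.9995
Numerator: 0.161 * 494.1 = 79.5501
RT60 = 79.5501 / 187.9995 = 0.423

0.423 s


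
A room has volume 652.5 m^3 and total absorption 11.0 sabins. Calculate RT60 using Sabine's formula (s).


Given values:
  V = 652.5 m^3
  A = 11.0 sabins
Formula: RT60 = 0.161 * V / A
Numerator: 0.161 * 652.5 = 105.0525
RT60 = 105.0525 / 11.0 = 9.55

9.55 s


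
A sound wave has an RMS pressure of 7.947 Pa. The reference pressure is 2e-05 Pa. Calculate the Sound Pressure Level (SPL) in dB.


Given values:
  p = 7.947 Pa
  p_ref = 2e-05 Pa
Formula: SPL = 20 * log10(p / p_ref)
Compute ratio: p / p_ref = 7.947 / 2e-05 = 397350
Compute log10: log10(397350) = 5.599173
Multiply: SPL = 20 * 5.599173 = 111.98

111.98 dB


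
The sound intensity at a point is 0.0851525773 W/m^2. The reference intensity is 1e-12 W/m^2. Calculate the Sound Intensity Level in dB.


Given values:
  I = 0.0851525773 W/m^2
  I_ref = 1e-12 W/m^2
Formula: SIL = 10 * log10(I / I_ref)
Compute ratio: I / I_ref = 85152577300
Compute log10: log10(85152577300) = 10.930198
Multiply: SIL = 10 * 10.930198 = 109.3

109.3 dB


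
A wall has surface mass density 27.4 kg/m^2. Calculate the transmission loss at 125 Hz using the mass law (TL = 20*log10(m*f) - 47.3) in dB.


Given values:
  m = 27.4 kg/m^2, f = 125 Hz
Formula: TL = 20 * log10(m * f) - 47.3
Compute m * f = 27.4 * 125 = 3425.0
Compute log10(3425.0) = 3.534661
Compute 20 * 3.534661 = 70.6932
TL = 70.6932 - 47.3 = 23.39

23.39 dB


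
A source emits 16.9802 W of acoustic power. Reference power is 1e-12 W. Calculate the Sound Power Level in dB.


Given values:
  W = 16.9802 W
  W_ref = 1e-12 W
Formula: SWL = 10 * log10(W / W_ref)
Compute ratio: W / W_ref = 16980200000000
Compute log10: log10(16980200000000) = 13.229943
Multiply: SWL = 10 * 13.229943 = 132.3

132.3 dB


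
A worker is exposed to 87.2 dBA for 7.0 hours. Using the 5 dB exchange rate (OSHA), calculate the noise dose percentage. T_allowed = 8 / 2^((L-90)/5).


Given values:
  L = 87.2 dBA, T = 7.0 hours
Formula: T_allowed = 8 / 2^((L - 90) / 5)
Compute exponent: (87.2 - 90) / 5 = -0.56
Compute 2^(-0.56) = 0.678302
T_allowed = 8 / 0.678302 = 11.794157 hours
Dose = (T / T_allowed) * 100
Dose = (7.0 / 11.794157) * 100 = 59.35

59.35 %


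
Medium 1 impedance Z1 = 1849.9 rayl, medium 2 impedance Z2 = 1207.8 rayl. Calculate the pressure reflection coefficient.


Given values:
  Z1 = 1849.9 rayl, Z2 = 1207.8 rayl
Formula: R = (Z2 - Z1) / (Z2 + Z1)
Numerator: Z2 - Z1 = 1207.8 - 1849.9 = -642.1
Denominator: Z2 + Z1 = 1207.8 + 1849.9 = 3057.7
R = -642.1 / 3057.7 = -0.21

-0.21


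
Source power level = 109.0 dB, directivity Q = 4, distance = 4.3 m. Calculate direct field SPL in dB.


Given values:
  Lw = 109.0 dB, Q = 4, r = 4.3 m
Formula: SPL = Lw + 10 * log10(Q / (4 * pi * r^2))
Compute 4 * pi * r^2 = 4 * pi * 4.3^2 = 232.3522
Compute Q / denom = 4 / 232.3522 = 0.01721524
Compute 10 * log10(0.01721524) = -17.6409
SPL = 109.0 + (-17.6409) = 91.36

91.36 dB


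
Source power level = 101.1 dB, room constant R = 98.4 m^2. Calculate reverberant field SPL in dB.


Given values:
  Lw = 101.1 dB, R = 98.4 m^2
Formula: SPL = Lw + 10 * log10(4 / R)
Compute 4 / R = 4 / 98.4 = 0.04065
Compute 10 * log10(0.04065) = -13.9094
SPL = 101.1 + (-13.9094) = 87.19

87.19 dB


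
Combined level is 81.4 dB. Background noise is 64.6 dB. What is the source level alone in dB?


Given values:
  L_total = 81.4 dB, L_bg = 64.6 dB
Formula: L_source = 10 * log10(10^(L_total/10) - 10^(L_bg/10))
Convert to linear:
  10^(81.4/10) = 138038426.4603
  10^(64.6/10) = 2884031.5031
Difference: 138038426.4603 - 2884031.5031 = 135154394.9572
L_source = 10 * log10(135154394.9572) = 81.31

81.31 dB


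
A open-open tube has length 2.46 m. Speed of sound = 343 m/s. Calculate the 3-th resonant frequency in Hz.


Given values:
  Tube type: open-open, L = 2.46 m, c = 343 m/s, n = 3
Formula: f_n = n * c / (2 * L)
Compute 2 * L = 2 * 2.46 = 4.92
f = 3 * 343 / 4.92
f = 209.15

209.15 Hz


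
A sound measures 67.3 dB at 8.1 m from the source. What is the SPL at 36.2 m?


Given values:
  SPL1 = 67.3 dB, r1 = 8.1 m, r2 = 36.2 m
Formula: SPL2 = SPL1 - 20 * log10(r2 / r1)
Compute ratio: r2 / r1 = 36.2 / 8.1 = 4.4691
Compute log10: log10(4.4691) = 0.65022
Compute drop: 20 * 0.65022 = 13.0044
SPL2 = 67.3 - 13.0044 = 54.3

54.3 dB


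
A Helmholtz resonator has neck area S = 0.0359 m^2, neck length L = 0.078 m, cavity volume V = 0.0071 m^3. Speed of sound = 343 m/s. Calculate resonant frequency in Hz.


Given values:
  S = 0.0359 m^2, L = 0.078 m, V = 0.0071 m^3, c = 343 m/s
Formula: f = (c / (2*pi)) * sqrt(S / (V * L))
Compute V * L = 0.0071 * 0.078 = 0.0005538
Compute S / (V * L) = 0.0359 / 0.0005538 = 64.8248
Compute sqrt(64.8248) = 8.051385
Compute c / (2*pi) = 343 / 6.283185 = 54.590148
f = 54.590148 * 8.051385 = 439.53

439.53 Hz


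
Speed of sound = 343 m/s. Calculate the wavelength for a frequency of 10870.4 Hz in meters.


Given values:
  c = 343 m/s, f = 10870.4 Hz
Formula: lambda = c / f
lambda = 343 / 10870.4
lambda = 0.0316

0.0316 m


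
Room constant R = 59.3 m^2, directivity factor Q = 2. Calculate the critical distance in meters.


Given values:
  R = 59.3 m^2, Q = 2
Formula: d_c = 0.141 * sqrt(Q * R)
Compute Q * R = 2 * 59.3 = 118.6
Compute sqrt(118.6) = 10.8904
d_c = 0.141 * 10.8904 = 1.536

1.536 m


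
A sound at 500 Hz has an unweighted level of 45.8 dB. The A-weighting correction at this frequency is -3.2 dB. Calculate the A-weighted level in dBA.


Given values:
  SPL = 45.8 dB
  A-weighting at 500 Hz = -3.2 dB
Formula: L_A = SPL + A_weight
L_A = 45.8 + (-3.2)
L_A = 42.6

42.6 dBA


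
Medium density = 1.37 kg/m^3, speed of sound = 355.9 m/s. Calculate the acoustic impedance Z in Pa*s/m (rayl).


Given values:
  rho = 1.37 kg/m^3
  c = 355.9 m/s
Formula: Z = rho * c
Z = 1.37 * 355.9
Z = 487.58

487.58 rayl


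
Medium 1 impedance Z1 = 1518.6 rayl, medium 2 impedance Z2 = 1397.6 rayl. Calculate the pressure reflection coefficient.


Given values:
  Z1 = 1518.6 rayl, Z2 = 1397.6 rayl
Formula: R = (Z2 - Z1) / (Z2 + Z1)
Numerator: Z2 - Z1 = 1397.6 - 1518.6 = -121.0
Denominator: Z2 + Z1 = 1397.6 + 1518.6 = 2916.2
R = -121.0 / 2916.2 = -0.0415

-0.0415


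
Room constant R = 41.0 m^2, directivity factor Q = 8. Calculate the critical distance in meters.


Given values:
  R = 41.0 m^2, Q = 8
Formula: d_c = 0.141 * sqrt(Q * R)
Compute Q * R = 8 * 41.0 = 328.0
Compute sqrt(328.0) = 18.1108
d_c = 0.141 * 18.1108 = 2.554

2.554 m


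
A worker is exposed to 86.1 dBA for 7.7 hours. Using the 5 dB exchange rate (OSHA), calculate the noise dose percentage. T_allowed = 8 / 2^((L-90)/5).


Given values:
  L = 86.1 dBA, T = 7.7 hours
Formula: T_allowed = 8 / 2^((L - 90) / 5)
Compute exponent: (86.1 - 90) / 5 = -0.78
Compute 2^(-0.78) = 0.582367
T_allowed = 8 / 0.582367 = 13.737042 hours
Dose = (T / T_allowed) * 100
Dose = (7.7 / 13.737042) * 100 = 56.05

56.05 %


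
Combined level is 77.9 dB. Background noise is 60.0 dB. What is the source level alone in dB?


Given values:
  L_total = 77.9 dB, L_bg = 60.0 dB
Formula: L_source = 10 * log10(10^(L_total/10) - 10^(L_bg/10))
Convert to linear:
  10^(77.9/10) = 61659500.1861
  10^(60.0/10) = 1000000.0
Difference: 61659500.1861 - 1000000.0 = 60659500.1861
L_source = 10 * log10(60659500.1861) = 77.83

77.83 dB


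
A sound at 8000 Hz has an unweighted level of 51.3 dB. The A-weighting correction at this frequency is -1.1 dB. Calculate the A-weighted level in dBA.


Given values:
  SPL = 51.3 dB
  A-weighting at 8000 Hz = -1.1 dB
Formula: L_A = SPL + A_weight
L_A = 51.3 + (-1.1)
L_A = 50.2

50.2 dBA


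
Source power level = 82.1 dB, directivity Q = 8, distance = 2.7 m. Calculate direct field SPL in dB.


Given values:
  Lw = 82.1 dB, Q = 8, r = 2.7 m
Formula: SPL = Lw + 10 * log10(Q / (4 * pi * r^2))
Compute 4 * pi * r^2 = 4 * pi * 2.7^2 = 91.6088
Compute Q / denom = 8 / 91.6088 = 0.08732785
Compute 10 * log10(0.08732785) = -10.5885
SPL = 82.1 + (-10.5885) = 71.51

71.51 dB


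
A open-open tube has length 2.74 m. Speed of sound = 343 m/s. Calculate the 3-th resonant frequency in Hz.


Given values:
  Tube type: open-open, L = 2.74 m, c = 343 m/s, n = 3
Formula: f_n = n * c / (2 * L)
Compute 2 * L = 2 * 2.74 = 5.48
f = 3 * 343 / 5.48
f = 187.77

187.77 Hz


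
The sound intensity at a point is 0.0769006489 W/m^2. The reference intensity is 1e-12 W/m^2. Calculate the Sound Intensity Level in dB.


Given values:
  I = 0.0769006489 W/m^2
  I_ref = 1e-12 W/m^2
Formula: SIL = 10 * log10(I / I_ref)
Compute ratio: I / I_ref = 76900648900
Compute log10: log10(76900648900) = 10.88593
Multiply: SIL = 10 * 10.88593 = 108.86

108.86 dB


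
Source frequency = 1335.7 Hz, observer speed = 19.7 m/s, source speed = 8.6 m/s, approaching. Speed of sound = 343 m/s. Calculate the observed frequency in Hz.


Given values:
  f_s = 1335.7 Hz, v_o = 19.7 m/s, v_s = 8.6 m/s
  Direction: approaching
Formula: f_o = f_s * (c + v_o) / (c - v_s)
Numerator: c + v_o = 343 + 19.7 = 362.7
Denominator: c - v_s = 343 - 8.6 = 334.4
f_o = 1335.7 * 362.7 / 334.4 = 1448.74

1448.74 Hz


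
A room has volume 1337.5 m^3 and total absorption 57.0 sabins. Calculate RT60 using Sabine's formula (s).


Given values:
  V = 1337.5 m^3
  A = 57.0 sabins
Formula: RT60 = 0.161 * V / A
Numerator: 0.161 * 1337.5 = 215.3375
RT60 = 215.3375 / 57.0 = 3.778

3.778 s


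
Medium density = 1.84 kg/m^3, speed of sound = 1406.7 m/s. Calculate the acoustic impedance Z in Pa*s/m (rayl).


Given values:
  rho = 1.84 kg/m^3
  c = 1406.7 m/s
Formula: Z = rho * c
Z = 1.84 * 1406.7
Z = 2588.33

2588.33 rayl


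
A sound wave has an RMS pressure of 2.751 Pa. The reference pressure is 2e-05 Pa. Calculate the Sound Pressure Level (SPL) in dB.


Given values:
  p = 2.751 Pa
  p_ref = 2e-05 Pa
Formula: SPL = 20 * log10(p / p_ref)
Compute ratio: p / p_ref = 2.751 / 2e-05 = 137550
Compute log10: log10(137550) = 5.138461
Multiply: SPL = 20 * 5.138461 = 102.77

102.77 dB


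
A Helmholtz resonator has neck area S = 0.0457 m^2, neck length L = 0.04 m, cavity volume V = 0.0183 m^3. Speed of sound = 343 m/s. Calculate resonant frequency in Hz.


Given values:
  S = 0.0457 m^2, L = 0.04 m, V = 0.0183 m^3, c = 343 m/s
Formula: f = (c / (2*pi)) * sqrt(S / (V * L))
Compute V * L = 0.0183 * 0.04 = 0.000732
Compute S / (V * L) = 0.0457 / 0.000732 = 62.4317
Compute sqrt(62.4317) = 7.901373
Compute c / (2*pi) = 343 / 6.283185 = 54.590148
f = 54.590148 * 7.901373 = 431.34

431.34 Hz


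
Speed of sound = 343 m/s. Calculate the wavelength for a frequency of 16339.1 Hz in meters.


Given values:
  c = 343 m/s, f = 16339.1 Hz
Formula: lambda = c / f
lambda = 343 / 16339.1
lambda = 0.021

0.021 m


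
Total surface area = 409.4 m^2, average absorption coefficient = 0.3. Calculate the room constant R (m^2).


Given values:
  S = 409.4 m^2, alpha = 0.3
Formula: R = S * alpha / (1 - alpha)
Numerator: 409.4 * 0.3 = 122.82
Denominator: 1 - 0.3 = 0.7
R = 122.82 / 0.7 = 175.46

175.46 m^2


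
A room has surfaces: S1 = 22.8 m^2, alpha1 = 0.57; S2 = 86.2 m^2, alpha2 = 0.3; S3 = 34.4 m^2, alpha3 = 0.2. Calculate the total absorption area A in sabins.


Given surfaces:
  Surface 1: 22.8 * 0.57 = 12.996
  Surface 2: 86.2 * 0.3 = 25.86
  Surface 3: 34.4 * 0.2 = 6.88
Formula: A = sum(Si * alpha_i)
A = 12.996 + 25.86 + 6.88
A = 45.74

45.74 sabins


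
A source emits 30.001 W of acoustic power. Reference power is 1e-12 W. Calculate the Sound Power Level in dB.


Given values:
  W = 30.001 W
  W_ref = 1e-12 W
Formula: SWL = 10 * log10(W / W_ref)
Compute ratio: W / W_ref = 30001000000000
Compute log10: log10(30001000000000) = 13.477136
Multiply: SWL = 10 * 13.477136 = 134.77

134.77 dB


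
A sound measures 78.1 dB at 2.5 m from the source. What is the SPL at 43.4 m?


Given values:
  SPL1 = 78.1 dB, r1 = 2.5 m, r2 = 43.4 m
Formula: SPL2 = SPL1 - 20 * log10(r2 / r1)
Compute ratio: r2 / r1 = 43.4 / 2.5 = 17.36
Compute log10: log10(17.36) = 1.23955
Compute drop: 20 * 1.23955 = 24.791
SPL2 = 78.1 - 24.791 = 53.31

53.31 dB


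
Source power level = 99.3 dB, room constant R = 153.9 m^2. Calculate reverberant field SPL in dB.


Given values:
  Lw = 99.3 dB, R = 153.9 m^2
Formula: SPL = Lw + 10 * log10(4 / R)
Compute 4 / R = 4 / 153.9 = 0.025991
Compute 10 * log10(0.025991) = -15.8518
SPL = 99.3 + (-15.8518) = 83.45

83.45 dB


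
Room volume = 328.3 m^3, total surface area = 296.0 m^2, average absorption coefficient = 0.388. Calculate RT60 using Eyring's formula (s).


Given values:
  V = 328.3 m^3, S = 296.0 m^2, alpha = 0.388
Formula: RT60 = 0.161 * V / (-S * ln(1 - alpha))
Compute ln(1 - 0.388) = ln(0.612) = -0.491023
Denominator: -296.0 * -0.491023 = 145.3428
Numerator: 0.161 * 328.3 = 52.8563
RT60 = 52.8563 / 145.3428 = 0.364

0.364 s


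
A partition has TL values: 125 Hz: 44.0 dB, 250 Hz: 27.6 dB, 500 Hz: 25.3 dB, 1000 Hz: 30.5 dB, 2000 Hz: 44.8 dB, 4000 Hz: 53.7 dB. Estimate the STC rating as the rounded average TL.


Given TL values at each frequency:
  125 Hz: 44.0 dB
  250 Hz: 27.6 dB
  500 Hz: 25.3 dB
  1000 Hz: 30.5 dB
  2000 Hz: 44.8 dB
  4000 Hz: 53.7 dB
Formula: STC ~ round(average of TL values)
Sum = 44.0 + 27.6 + 25.3 + 30.5 + 44.8 + 53.7 = 225.9
Average = 225.9 / 6 = 37.65
Rounded: 38

38


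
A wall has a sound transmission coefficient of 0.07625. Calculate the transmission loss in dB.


Given values:
  tau = 0.07625
Formula: TL = 10 * log10(1 / tau)
Compute 1 / tau = 1 / 0.07625 = 13.1148
Compute log10(13.1148) = 1.117762
TL = 10 * 1.117762 = 11.18

11.18 dB


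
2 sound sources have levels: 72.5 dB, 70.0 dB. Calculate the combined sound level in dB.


Formula: L_total = 10 * log10( sum(10^(Li/10)) )
  Source 1: 10^(72.5/10) = 17782794.1004
  Source 2: 10^(70.0/10) = 10000000.0
Sum of linear values = 27782794.1004
L_total = 10 * log10(27782794.1004) = 74.44

74.44 dB


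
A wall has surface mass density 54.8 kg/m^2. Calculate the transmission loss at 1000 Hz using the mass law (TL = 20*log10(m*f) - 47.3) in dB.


Given values:
  m = 54.8 kg/m^2, f = 1000 Hz
Formula: TL = 20 * log10(m * f) - 47.3
Compute m * f = 54.8 * 1000 = 54800.0
Compute log10(54800.0) = 4.738781
Compute 20 * 4.738781 = 94.7756
TL = 94.7756 - 47.3 = 47.48

47.48 dB


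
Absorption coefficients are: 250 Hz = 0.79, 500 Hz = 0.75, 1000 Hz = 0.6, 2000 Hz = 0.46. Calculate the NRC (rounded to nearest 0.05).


Given values:
  a_250 = 0.79, a_500 = 0.75
  a_1000 = 0.6, a_2000 = 0.46
Formula: NRC = (a250 + a500 + a1000 + a2000) / 4
Sum = 0.79 + 0.75 + 0.6 + 0.46 = 2.6
NRC = 2.6 / 4 = 0.65
Rounded to nearest 0.05: 0.65

0.65


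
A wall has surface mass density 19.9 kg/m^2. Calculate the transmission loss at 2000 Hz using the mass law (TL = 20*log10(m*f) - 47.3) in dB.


Given values:
  m = 19.9 kg/m^2, f = 2000 Hz
Formula: TL = 20 * log10(m * f) - 47.3
Compute m * f = 19.9 * 2000 = 39800.0
Compute log10(39800.0) = 4.599883
Compute 20 * 4.599883 = 91.9977
TL = 91.9977 - 47.3 = 44.7

44.7 dB


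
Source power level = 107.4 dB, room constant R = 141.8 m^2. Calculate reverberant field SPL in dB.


Given values:
  Lw = 107.4 dB, R = 141.8 m^2
Formula: SPL = Lw + 10 * log10(4 / R)
Compute 4 / R = 4 / 141.8 = 0.028209
Compute 10 * log10(0.028209) = -15.4961
SPL = 107.4 + (-15.4961) = 91.9

91.9 dB


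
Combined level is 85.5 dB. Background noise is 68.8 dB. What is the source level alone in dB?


Given values:
  L_total = 85.5 dB, L_bg = 68.8 dB
Formula: L_source = 10 * log10(10^(L_total/10) - 10^(L_bg/10))
Convert to linear:
  10^(85.5/10) = 354813389.2336
  10^(68.8/10) = 7585775.7503
Difference: 354813389.2336 - 7585775.7503 = 347227613.4833
L_source = 10 * log10(347227613.4833) = 85.41

85.41 dB


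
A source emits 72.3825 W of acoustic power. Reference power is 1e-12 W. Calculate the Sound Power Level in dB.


Given values:
  W = 72.3825 W
  W_ref = 1e-12 W
Formula: SWL = 10 * log10(W / W_ref)
Compute ratio: W / W_ref = 72382500000000
Compute log10: log10(72382500000000) = 13.859634
Multiply: SWL = 10 * 13.859634 = 138.6

138.6 dB


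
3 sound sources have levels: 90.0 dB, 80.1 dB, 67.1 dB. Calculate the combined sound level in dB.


Formula: L_total = 10 * log10( sum(10^(Li/10)) )
  Source 1: 10^(90.0/10) = 1000000000.0
  Source 2: 10^(80.1/10) = 102329299.2281
  Source 3: 10^(67.1/10) = 5128613.8399
Sum of linear values = 1107457913.068
L_total = 10 * log10(1107457913.068) = 90.44

90.44 dB


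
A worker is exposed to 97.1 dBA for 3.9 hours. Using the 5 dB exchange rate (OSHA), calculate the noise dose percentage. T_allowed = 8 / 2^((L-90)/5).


Given values:
  L = 97.1 dBA, T = 3.9 hours
Formula: T_allowed = 8 / 2^((L - 90) / 5)
Compute exponent: (97.1 - 90) / 5 = 1.42
Compute 2^(1.42) = 2.675855
T_allowed = 8 / 2.675855 = 2.989699 hours
Dose = (T / T_allowed) * 100
Dose = (3.9 / 2.989699) * 100 = 130.45

130.45 %


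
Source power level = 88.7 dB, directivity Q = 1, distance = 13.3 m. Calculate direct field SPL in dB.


Given values:
  Lw = 88.7 dB, Q = 1, r = 13.3 m
Formula: SPL = Lw + 10 * log10(Q / (4 * pi * r^2))
Compute 4 * pi * r^2 = 4 * pi * 13.3^2 = 2222.8653
Compute Q / denom = 1 / 2222.8653 = 0.00044987
Compute 10 * log10(0.00044987) = -33.4691
SPL = 88.7 + (-33.4691) = 55.23

55.23 dB


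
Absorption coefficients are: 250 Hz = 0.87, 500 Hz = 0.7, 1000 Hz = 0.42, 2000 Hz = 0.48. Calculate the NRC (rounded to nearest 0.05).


Given values:
  a_250 = 0.87, a_500 = 0.7
  a_1000 = 0.42, a_2000 = 0.48
Formula: NRC = (a250 + a500 + a1000 + a2000) / 4
Sum = 0.87 + 0.7 + 0.42 + 0.48 = 2.47
NRC = 2.47 / 4 = 0.6175
Rounded to nearest 0.05: 0.6

0.6


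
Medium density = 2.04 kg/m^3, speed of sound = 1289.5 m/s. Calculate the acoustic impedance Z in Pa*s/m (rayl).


Given values:
  rho = 2.04 kg/m^3
  c = 1289.5 m/s
Formula: Z = rho * c
Z = 2.04 * 1289.5
Z = 2630.58

2630.58 rayl


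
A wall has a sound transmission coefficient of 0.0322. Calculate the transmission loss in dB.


Given values:
  tau = 0.0322
Formula: TL = 10 * log10(1 / tau)
Compute 1 / tau = 1 / 0.0322 = 31.0559
Compute log10(31.0559) = 1.492144
TL = 10 * 1.492144 = 14.92

14.92 dB


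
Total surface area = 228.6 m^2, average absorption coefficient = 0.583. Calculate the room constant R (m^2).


Given values:
  S = 228.6 m^2, alpha = 0.583
Formula: R = S * alpha / (1 - alpha)
Numerator: 228.6 * 0.583 = 133.2738
Denominator: 1 - 0.583 = 0.417
R = 133.2738 / 0.417 = 319.6

319.6 m^2


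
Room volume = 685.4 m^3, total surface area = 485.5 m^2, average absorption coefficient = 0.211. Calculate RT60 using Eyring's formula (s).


Given values:
  V = 685.4 m^3, S = 485.5 m^2, alpha = 0.211
Formula: RT60 = 0.161 * V / (-S * ln(1 - alpha))
Compute ln(1 - 0.211) = ln(0.789) = -0.236989
Denominator: -485.5 * -0.236989 = 115.0582
Numerator: 0.161 * 685.4 = 110.3494
RT60 = 110.3494 / 115.0582 = 0.959

0.959 s


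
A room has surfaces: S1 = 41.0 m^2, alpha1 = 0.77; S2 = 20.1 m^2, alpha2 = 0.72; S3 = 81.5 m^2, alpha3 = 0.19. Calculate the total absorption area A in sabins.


Given surfaces:
  Surface 1: 41.0 * 0.77 = 31.57
  Surface 2: 20.1 * 0.72 = 14.472
  Surface 3: 81.5 * 0.19 = 15.485
Formula: A = sum(Si * alpha_i)
A = 31.57 + 14.472 + 15.485
A = 61.53

61.53 sabins


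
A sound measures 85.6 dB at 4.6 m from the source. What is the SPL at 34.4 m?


Given values:
  SPL1 = 85.6 dB, r1 = 4.6 m, r2 = 34.4 m
Formula: SPL2 = SPL1 - 20 * log10(r2 / r1)
Compute ratio: r2 / r1 = 34.4 / 4.6 = 7.4783
Compute log10: log10(7.4783) = 0.873803
Compute drop: 20 * 0.873803 = 17.4761
SPL2 = 85.6 - 17.4761 = 68.12

68.12 dB


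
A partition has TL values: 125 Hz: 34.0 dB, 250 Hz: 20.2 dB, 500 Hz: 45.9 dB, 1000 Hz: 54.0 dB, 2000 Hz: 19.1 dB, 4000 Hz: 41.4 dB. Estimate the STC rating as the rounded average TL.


Given TL values at each frequency:
  125 Hz: 34.0 dB
  250 Hz: 20.2 dB
  500 Hz: 45.9 dB
  1000 Hz: 54.0 dB
  2000 Hz: 19.1 dB
  4000 Hz: 41.4 dB
Formula: STC ~ round(average of TL values)
Sum = 34.0 + 20.2 + 45.9 + 54.0 + 19.1 + 41.4 = 214.6
Average = 214.6 / 6 = 35.77
Rounded: 36

36


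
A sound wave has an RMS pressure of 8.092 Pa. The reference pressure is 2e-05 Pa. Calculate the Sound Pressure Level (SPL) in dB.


Given values:
  p = 8.092 Pa
  p_ref = 2e-05 Pa
Formula: SPL = 20 * log10(p / p_ref)
Compute ratio: p / p_ref = 8.092 / 2e-05 = 404600
Compute log10: log10(404600) = 5.607026
Multiply: SPL = 20 * 5.607026 = 112.14

112.14 dB


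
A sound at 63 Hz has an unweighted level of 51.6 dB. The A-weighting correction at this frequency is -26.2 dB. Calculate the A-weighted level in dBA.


Given values:
  SPL = 51.6 dB
  A-weighting at 63 Hz = -26.2 dB
Formula: L_A = SPL + A_weight
L_A = 51.6 + (-26.2)
L_A = 25.4

25.4 dBA


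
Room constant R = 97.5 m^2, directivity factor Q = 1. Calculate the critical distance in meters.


Given values:
  R = 97.5 m^2, Q = 1
Formula: d_c = 0.141 * sqrt(Q * R)
Compute Q * R = 1 * 97.5 = 97.5
Compute sqrt(97.5) = 9.8742
d_c = 0.141 * 9.8742 = 1.392

1.392 m


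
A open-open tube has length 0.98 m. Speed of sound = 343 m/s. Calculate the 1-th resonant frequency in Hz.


Given values:
  Tube type: open-open, L = 0.98 m, c = 343 m/s, n = 1
Formula: f_n = n * c / (2 * L)
Compute 2 * L = 2 * 0.98 = 1.96
f = 1 * 343 / 1.96
f = 175.0

175.0 Hz


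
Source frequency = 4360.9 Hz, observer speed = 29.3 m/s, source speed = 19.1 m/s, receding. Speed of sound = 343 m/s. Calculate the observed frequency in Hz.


Given values:
  f_s = 4360.9 Hz, v_o = 29.3 m/s, v_s = 19.1 m/s
  Direction: receding
Formula: f_o = f_s * (c - v_o) / (c + v_s)
Numerator: c - v_o = 343 - 29.3 = 313.7
Denominator: c + v_s = 343 + 19.1 = 362.1
f_o = 4360.9 * 313.7 / 362.1 = 3778.0

3778.0 Hz


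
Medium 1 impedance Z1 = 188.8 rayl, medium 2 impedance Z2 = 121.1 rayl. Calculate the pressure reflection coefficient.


Given values:
  Z1 = 188.8 rayl, Z2 = 121.1 rayl
Formula: R = (Z2 - Z1) / (Z2 + Z1)
Numerator: Z2 - Z1 = 121.1 - 188.8 = -67.7
Denominator: Z2 + Z1 = 121.1 + 188.8 = 309.9
R = -67.7 / 309.9 = -0.2185

-0.2185


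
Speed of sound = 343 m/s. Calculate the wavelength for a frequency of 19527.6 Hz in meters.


Given values:
  c = 343 m/s, f = 19527.6 Hz
Formula: lambda = c / f
lambda = 343 / 19527.6
lambda = 0.0176

0.0176 m


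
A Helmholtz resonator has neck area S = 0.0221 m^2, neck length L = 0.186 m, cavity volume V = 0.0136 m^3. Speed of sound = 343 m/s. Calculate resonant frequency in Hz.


Given values:
  S = 0.0221 m^2, L = 0.186 m, V = 0.0136 m^3, c = 343 m/s
Formula: f = (c / (2*pi)) * sqrt(S / (V * L))
Compute V * L = 0.0136 * 0.186 = 0.0025296
Compute S / (V * L) = 0.0221 / 0.0025296 = 8.7366
Compute sqrt(8.7366) = 2.955774
Compute c / (2*pi) = 343 / 6.283185 = 54.590148
f = 54.590148 * 2.955774 = 161.36

161.36 Hz


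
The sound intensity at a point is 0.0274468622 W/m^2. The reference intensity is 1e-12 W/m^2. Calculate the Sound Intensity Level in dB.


Given values:
  I = 0.0274468622 W/m^2
  I_ref = 1e-12 W/m^2
Formula: SIL = 10 * log10(I / I_ref)
Compute ratio: I / I_ref = 27446862200
Compute log10: log10(27446862200) = 10.438493
Multiply: SIL = 10 * 10.438493 = 104.38

104.38 dB


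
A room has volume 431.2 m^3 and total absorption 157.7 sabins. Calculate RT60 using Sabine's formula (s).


Given values:
  V = 431.2 m^3
  A = 157.7 sabins
Formula: RT60 = 0.161 * V / A
Numerator: 0.161 * 431.2 = 69.4232
RT60 = 69.4232 / 157.7 = 0.44

0.44 s


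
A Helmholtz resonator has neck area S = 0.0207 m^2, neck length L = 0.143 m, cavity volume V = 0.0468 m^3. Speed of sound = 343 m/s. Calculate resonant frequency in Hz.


Given values:
  S = 0.0207 m^2, L = 0.143 m, V = 0.0468 m^3, c = 343 m/s
Formula: f = (c / (2*pi)) * sqrt(S / (V * L))
Compute V * L = 0.0468 * 0.143 = 0.0066924
Compute S / (V * L) = 0.0207 / 0.0066924 = 3.0931
Compute sqrt(3.0931) = 1.758721
Compute c / (2*pi) = 343 / 6.283185 = 54.590148
f = 54.590148 * 1.758721 = 96.01

96.01 Hz


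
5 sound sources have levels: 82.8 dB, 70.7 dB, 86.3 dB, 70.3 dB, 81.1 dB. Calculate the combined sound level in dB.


Formula: L_total = 10 * log10( sum(10^(Li/10)) )
  Source 1: 10^(82.8/10) = 190546071.7963
  Source 2: 10^(70.7/10) = 11748975.5494
  Source 3: 10^(86.3/10) = 426579518.8016
  Source 4: 10^(70.3/10) = 10715193.0524
  Source 5: 10^(81.1/10) = 128824955.1693
Sum of linear values = 768414714.369
L_total = 10 * log10(768414714.369) = 88.86

88.86 dB


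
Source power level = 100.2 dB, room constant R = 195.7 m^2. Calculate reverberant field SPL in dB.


Given values:
  Lw = 100.2 dB, R = 195.7 m^2
Formula: SPL = Lw + 10 * log10(4 / R)
Compute 4 / R = 4 / 195.7 = 0.020439
Compute 10 * log10(0.020439) = -16.8954
SPL = 100.2 + (-16.8954) = 83.3

83.3 dB


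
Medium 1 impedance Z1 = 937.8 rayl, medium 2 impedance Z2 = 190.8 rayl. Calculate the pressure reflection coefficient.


Given values:
  Z1 = 937.8 rayl, Z2 = 190.8 rayl
Formula: R = (Z2 - Z1) / (Z2 + Z1)
Numerator: Z2 - Z1 = 190.8 - 937.8 = -747.0
Denominator: Z2 + Z1 = 190.8 + 937.8 = 1128.6
R = -747.0 / 1128.6 = -0.6619

-0.6619


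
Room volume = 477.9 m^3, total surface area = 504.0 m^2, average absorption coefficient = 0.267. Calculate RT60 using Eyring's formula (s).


Given values:
  V = 477.9 m^3, S = 504.0 m^2, alpha = 0.267
Formula: RT60 = 0.161 * V / (-S * ln(1 - alpha))
Compute ln(1 - 0.267) = ln(0.733) = -0.31061
Denominator: -504.0 * -0.31061 = 156.5474
Numerator: 0.161 * 477.9 = 76.9419
RT60 = 76.9419 / 156.5474 = 0.491

0.491 s


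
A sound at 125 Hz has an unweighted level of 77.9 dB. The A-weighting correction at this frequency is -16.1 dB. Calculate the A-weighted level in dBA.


Given values:
  SPL = 77.9 dB
  A-weighting at 125 Hz = -16.1 dB
Formula: L_A = SPL + A_weight
L_A = 77.9 + (-16.1)
L_A = 61.8

61.8 dBA


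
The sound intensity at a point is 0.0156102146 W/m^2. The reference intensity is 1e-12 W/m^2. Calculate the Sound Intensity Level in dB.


Given values:
  I = 0.0156102146 W/m^2
  I_ref = 1e-12 W/m^2
Formula: SIL = 10 * log10(I / I_ref)
Compute ratio: I / I_ref = 15610214600
Compute log10: log10(15610214600) = 10.193409
Multiply: SIL = 10 * 10.193409 = 101.93

101.93 dB


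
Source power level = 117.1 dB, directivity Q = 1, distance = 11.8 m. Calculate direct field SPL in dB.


Given values:
  Lw = 117.1 dB, Q = 1, r = 11.8 m
Formula: SPL = Lw + 10 * log10(Q / (4 * pi * r^2))
Compute 4 * pi * r^2 = 4 * pi * 11.8^2 = 1749.7414
Compute Q / denom = 1 / 1749.7414 = 0.00057151
Compute 10 * log10(0.00057151) = -32.4298
SPL = 117.1 + (-32.4298) = 84.67

84.67 dB


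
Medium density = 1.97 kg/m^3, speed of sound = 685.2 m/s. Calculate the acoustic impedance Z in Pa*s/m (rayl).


Given values:
  rho = 1.97 kg/m^3
  c = 685.2 m/s
Formula: Z = rho * c
Z = 1.97 * 685.2
Z = 1349.84

1349.84 rayl


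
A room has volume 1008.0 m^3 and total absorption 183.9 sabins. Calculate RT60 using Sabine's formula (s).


Given values:
  V = 1008.0 m^3
  A = 183.9 sabins
Formula: RT60 = 0.161 * V / A
Numerator: 0.161 * 1008.0 = 162.288
RT60 = 162.288 / 183.9 = 0.882

0.882 s


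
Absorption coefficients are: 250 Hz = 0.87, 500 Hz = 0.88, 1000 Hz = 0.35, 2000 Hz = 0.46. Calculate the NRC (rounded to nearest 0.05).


Given values:
  a_250 = 0.87, a_500 = 0.88
  a_1000 = 0.35, a_2000 = 0.46
Formula: NRC = (a250 + a500 + a1000 + a2000) / 4
Sum = 0.87 + 0.88 + 0.35 + 0.46 = 2.56
NRC = 2.56 / 4 = 0.64
Rounded to nearest 0.05: 0.65

0.65


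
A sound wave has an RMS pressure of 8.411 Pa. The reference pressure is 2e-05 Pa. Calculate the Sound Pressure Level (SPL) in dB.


Given values:
  p = 8.411 Pa
  p_ref = 2e-05 Pa
Formula: SPL = 20 * log10(p / p_ref)
Compute ratio: p / p_ref = 8.411 / 2e-05 = 420550
Compute log10: log10(420550) = 5.623818
Multiply: SPL = 20 * 5.623818 = 112.48

112.48 dB


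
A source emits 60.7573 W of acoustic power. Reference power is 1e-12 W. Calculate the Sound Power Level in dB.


Given values:
  W = 60.7573 W
  W_ref = 1e-12 W
Formula: SWL = 10 * log10(W / W_ref)
Compute ratio: W / W_ref = 60757300000000
Compute log10: log10(60757300000000) = 13.783598
Multiply: SWL = 10 * 13.783598 = 137.84

137.84 dB


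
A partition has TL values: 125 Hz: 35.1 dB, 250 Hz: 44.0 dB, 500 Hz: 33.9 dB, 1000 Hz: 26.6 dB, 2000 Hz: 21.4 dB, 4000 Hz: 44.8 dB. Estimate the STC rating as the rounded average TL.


Given TL values at each frequency:
  125 Hz: 35.1 dB
  250 Hz: 44.0 dB
  500 Hz: 33.9 dB
  1000 Hz: 26.6 dB
  2000 Hz: 21.4 dB
  4000 Hz: 44.8 dB
Formula: STC ~ round(average of TL values)
Sum = 35.1 + 44.0 + 33.9 + 26.6 + 21.4 + 44.8 = 205.8
Average = 205.8 / 6 = 34.3
Rounded: 34

34


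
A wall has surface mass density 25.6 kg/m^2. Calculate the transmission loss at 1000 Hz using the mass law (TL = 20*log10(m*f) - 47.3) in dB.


Given values:
  m = 25.6 kg/m^2, f = 1000 Hz
Formula: TL = 20 * log10(m * f) - 47.3
Compute m * f = 25.6 * 1000 = 25600.0
Compute log10(25600.0) = 4.40824
Compute 20 * 4.40824 = 88.1648
TL = 88.1648 - 47.3 = 40.86

40.86 dB


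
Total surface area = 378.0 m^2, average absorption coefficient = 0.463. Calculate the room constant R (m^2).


Given values:
  S = 378.0 m^2, alpha = 0.463
Formula: R = S * alpha / (1 - alpha)
Numerator: 378.0 * 0.463 = 175.014
Denominator: 1 - 0.463 = 0.537
R = 175.014 / 0.537 = 325.91

325.91 m^2


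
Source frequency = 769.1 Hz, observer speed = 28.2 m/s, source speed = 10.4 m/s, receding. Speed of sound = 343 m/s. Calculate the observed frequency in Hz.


Given values:
  f_s = 769.1 Hz, v_o = 28.2 m/s, v_s = 10.4 m/s
  Direction: receding
Formula: f_o = f_s * (c - v_o) / (c + v_s)
Numerator: c - v_o = 343 - 28.2 = 314.8
Denominator: c + v_s = 343 + 10.4 = 353.4
f_o = 769.1 * 314.8 / 353.4 = 685.1

685.1 Hz


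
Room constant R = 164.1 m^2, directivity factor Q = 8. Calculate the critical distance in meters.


Given values:
  R = 164.1 m^2, Q = 8
Formula: d_c = 0.141 * sqrt(Q * R)
Compute Q * R = 8 * 164.1 = 1312.8
Compute sqrt(1312.8) = 36.2326
d_c = 0.141 * 36.2326 = 5.109

5.109 m


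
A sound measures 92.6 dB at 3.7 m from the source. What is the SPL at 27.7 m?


Given values:
  SPL1 = 92.6 dB, r1 = 3.7 m, r2 = 27.7 m
Formula: SPL2 = SPL1 - 20 * log10(r2 / r1)
Compute ratio: r2 / r1 = 27.7 / 3.7 = 7.4865
Compute log10: log10(7.4865) = 0.874279
Compute drop: 20 * 0.874279 = 17.4856
SPL2 = 92.6 - 17.4856 = 75.11

75.11 dB


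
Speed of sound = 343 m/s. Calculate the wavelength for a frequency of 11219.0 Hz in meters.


Given values:
  c = 343 m/s, f = 11219.0 Hz
Formula: lambda = c / f
lambda = 343 / 11219.0
lambda = 0.0306

0.0306 m


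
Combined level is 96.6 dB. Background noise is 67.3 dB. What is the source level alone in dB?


Given values:
  L_total = 96.6 dB, L_bg = 67.3 dB
Formula: L_source = 10 * log10(10^(L_total/10) - 10^(L_bg/10))
Convert to linear:
  10^(96.6/10) = 4570881896.1488
  10^(67.3/10) = 5370317.9637
Difference: 4570881896.1488 - 5370317.9637 = 4565511578.1851
L_source = 10 * log10(4565511578.1851) = 96.59

96.59 dB


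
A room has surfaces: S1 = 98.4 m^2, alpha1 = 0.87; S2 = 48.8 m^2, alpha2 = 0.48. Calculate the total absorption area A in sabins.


Given surfaces:
  Surface 1: 98.4 * 0.87 = 85.608
  Surface 2: 48.8 * 0.48 = 23.424
Formula: A = sum(Si * alpha_i)
A = 85.608 + 23.424
A = 109.03

109.03 sabins


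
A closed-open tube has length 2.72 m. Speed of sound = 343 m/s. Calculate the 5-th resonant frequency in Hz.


Given values:
  Tube type: closed-open, L = 2.72 m, c = 343 m/s, n = 5
Formula: f_n = (2n - 1) * c / (4 * L)
Compute 2n - 1 = 2*5 - 1 = 9
Compute 4 * L = 4 * 2.72 = 10.88
f = 9 * 343 / 10.88
f = 283.73

283.73 Hz


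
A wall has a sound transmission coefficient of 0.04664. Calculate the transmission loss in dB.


Given values:
  tau = 0.04664
Formula: TL = 10 * log10(1 / tau)
Compute 1 / tau = 1 / 0.04664 = 21.4408
Compute log10(21.4408) = 1.331241
TL = 10 * 1.331241 = 13.31

13.31 dB


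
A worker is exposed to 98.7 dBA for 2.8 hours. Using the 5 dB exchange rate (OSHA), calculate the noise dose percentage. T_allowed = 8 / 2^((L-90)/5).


Given values:
  L = 98.7 dBA, T = 2.8 hours
Formula: T_allowed = 8 / 2^((L - 90) / 5)
Compute exponent: (98.7 - 90) / 5 = 1.74
Compute 2^(1.74) = 3.340352
T_allowed = 8 / 3.340352 = 2.394957 hours
Dose = (T / T_allowed) * 100
Dose = (2.8 / 2.394957) * 100 = 116.91

116.91 %


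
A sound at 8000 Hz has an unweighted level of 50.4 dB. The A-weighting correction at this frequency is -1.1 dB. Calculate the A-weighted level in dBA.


Given values:
  SPL = 50.4 dB
  A-weighting at 8000 Hz = -1.1 dB
Formula: L_A = SPL + A_weight
L_A = 50.4 + (-1.1)
L_A = 49.3

49.3 dBA


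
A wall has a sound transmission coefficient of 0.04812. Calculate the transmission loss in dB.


Given values:
  tau = 0.04812
Formula: TL = 10 * log10(1 / tau)
Compute 1 / tau = 1 / 0.04812 = 20.7814
Compute log10(20.7814) = 1.317675
TL = 10 * 1.317675 = 13.18

13.18 dB


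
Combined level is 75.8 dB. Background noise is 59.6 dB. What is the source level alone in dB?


Given values:
  L_total = 75.8 dB, L_bg = 59.6 dB
Formula: L_source = 10 * log10(10^(L_total/10) - 10^(L_bg/10))
Convert to linear:
  10^(75.8/10) = 38018939.6321
  10^(59.6/10) = 912010.8394
Difference: 38018939.6321 - 912010.8394 = 37106928.7927
L_source = 10 * log10(37106928.7927) = 75.69

75.69 dB


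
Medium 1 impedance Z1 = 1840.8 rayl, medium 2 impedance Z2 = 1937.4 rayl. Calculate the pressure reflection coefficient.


Given values:
  Z1 = 1840.8 rayl, Z2 = 1937.4 rayl
Formula: R = (Z2 - Z1) / (Z2 + Z1)
Numerator: Z2 - Z1 = 1937.4 - 1840.8 = 96.6
Denominator: Z2 + Z1 = 1937.4 + 1840.8 = 3778.2
R = 96.6 / 3778.2 = 0.0256

0.0256


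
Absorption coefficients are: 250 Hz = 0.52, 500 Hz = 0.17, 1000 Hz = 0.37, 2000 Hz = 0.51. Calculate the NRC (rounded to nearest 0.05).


Given values:
  a_250 = 0.52, a_500 = 0.17
  a_1000 = 0.37, a_2000 = 0.51
Formula: NRC = (a250 + a500 + a1000 + a2000) / 4
Sum = 0.52 + 0.17 + 0.37 + 0.51 = 1.57
NRC = 1.57 / 4 = 0.3925
Rounded to nearest 0.05: 0.4

0.4


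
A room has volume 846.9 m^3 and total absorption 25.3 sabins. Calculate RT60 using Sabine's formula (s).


Given values:
  V = 846.9 m^3
  A = 25.3 sabins
Formula: RT60 = 0.161 * V / A
Numerator: 0.161 * 846.9 = 136.3509
RT60 = 136.3509 / 25.3 = 5.389

5.389 s


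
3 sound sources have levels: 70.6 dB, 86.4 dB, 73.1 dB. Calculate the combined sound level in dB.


Formula: L_total = 10 * log10( sum(10^(Li/10)) )
  Source 1: 10^(70.6/10) = 11481536.215
  Source 2: 10^(86.4/10) = 436515832.2402
  Source 3: 10^(73.1/10) = 20417379.4467
Sum of linear values = 468414747.9019
L_total = 10 * log10(468414747.9019) = 86.71

86.71 dB


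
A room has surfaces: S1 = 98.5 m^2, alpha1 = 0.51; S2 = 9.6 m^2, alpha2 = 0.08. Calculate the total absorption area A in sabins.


Given surfaces:
  Surface 1: 98.5 * 0.51 = 50.235
  Surface 2: 9.6 * 0.08 = 0.768
Formula: A = sum(Si * alpha_i)
A = 50.235 + 0.768
A = 51.0

51.0 sabins


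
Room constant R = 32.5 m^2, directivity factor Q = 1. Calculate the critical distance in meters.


Given values:
  R = 32.5 m^2, Q = 1
Formula: d_c = 0.141 * sqrt(Q * R)
Compute Q * R = 1 * 32.5 = 32.5
Compute sqrt(32.5) = 5.7009
d_c = 0.141 * 5.7009 = 0.804

0.804 m


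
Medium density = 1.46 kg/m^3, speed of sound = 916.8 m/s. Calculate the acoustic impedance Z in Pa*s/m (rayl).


Given values:
  rho = 1.46 kg/m^3
  c = 916.8 m/s
Formula: Z = rho * c
Z = 1.46 * 916.8
Z = 1338.53

1338.53 rayl


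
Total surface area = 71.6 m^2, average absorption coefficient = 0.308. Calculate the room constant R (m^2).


Given values:
  S = 71.6 m^2, alpha = 0.308
Formula: R = S * alpha / (1 - alpha)
Numerator: 71.6 * 0.308 = 22.0528
Denominator: 1 - 0.308 = 0.692
R = 22.0528 / 0.692 = 31.87

31.87 m^2


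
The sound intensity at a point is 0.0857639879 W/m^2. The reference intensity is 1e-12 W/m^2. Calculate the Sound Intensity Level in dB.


Given values:
  I = 0.0857639879 W/m^2
  I_ref = 1e-12 W/m^2
Formula: SIL = 10 * log10(I / I_ref)
Compute ratio: I / I_ref = 85763987900
Compute log10: log10(85763987900) = 10.933305
Multiply: SIL = 10 * 10.933305 = 109.33

109.33 dB


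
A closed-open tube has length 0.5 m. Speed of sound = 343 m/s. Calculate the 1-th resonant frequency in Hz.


Given values:
  Tube type: closed-open, L = 0.5 m, c = 343 m/s, n = 1
Formula: f_n = (2n - 1) * c / (4 * L)
Compute 2n - 1 = 2*1 - 1 = 1
Compute 4 * L = 4 * 0.5 = 2.0
f = 1 * 343 / 2.0
f = 171.5

171.5 Hz


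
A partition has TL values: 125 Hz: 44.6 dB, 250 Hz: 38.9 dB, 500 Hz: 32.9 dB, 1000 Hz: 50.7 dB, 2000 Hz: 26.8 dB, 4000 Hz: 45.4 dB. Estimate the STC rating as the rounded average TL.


Given TL values at each frequency:
  125 Hz: 44.6 dB
  250 Hz: 38.9 dB
  500 Hz: 32.9 dB
  1000 Hz: 50.7 dB
  2000 Hz: 26.8 dB
  4000 Hz: 45.4 dB
Formula: STC ~ round(average of TL values)
Sum = 44.6 + 38.9 + 32.9 + 50.7 + 26.8 + 45.4 = 239.3
Average = 239.3 / 6 = 39.88
Rounded: 40

40


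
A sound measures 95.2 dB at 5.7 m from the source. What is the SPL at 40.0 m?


Given values:
  SPL1 = 95.2 dB, r1 = 5.7 m, r2 = 40.0 m
Formula: SPL2 = SPL1 - 20 * log10(r2 / r1)
Compute ratio: r2 / r1 = 40.0 / 5.7 = 7.0175
Compute log10: log10(7.0175) = 0.846182
Compute drop: 20 * 0.846182 = 16.9236
SPL2 = 95.2 - 16.9236 = 78.28

78.28 dB


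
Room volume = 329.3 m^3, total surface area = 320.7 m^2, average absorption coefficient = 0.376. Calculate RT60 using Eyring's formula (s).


Given values:
  V = 329.3 m^3, S = 320.7 m^2, alpha = 0.376
Formula: RT60 = 0.161 * V / (-S * ln(1 - alpha))
Compute ln(1 - 0.376) = ln(0.624) = -0.471605
Denominator: -320.7 * -0.471605 = 151.2437
Numerator: 0.161 * 329.3 = 53.0173
RT60 = 53.0173 / 151.2437 = 0.351

0.351 s
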